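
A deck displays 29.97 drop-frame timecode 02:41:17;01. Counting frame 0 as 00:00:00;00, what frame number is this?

290021

Complete 10-minute blocks: 16, each 17982 frames → 287712.
Remaining 1 whole minute in the current block: 1800 + 0 × 1798 = 1800 frames.
Within the current minute: 17 × 30 + 1 − 2 = 509 (labels ;00/;01 skipped at this minute). Total = 287712 + 1800 + 509 = 290021.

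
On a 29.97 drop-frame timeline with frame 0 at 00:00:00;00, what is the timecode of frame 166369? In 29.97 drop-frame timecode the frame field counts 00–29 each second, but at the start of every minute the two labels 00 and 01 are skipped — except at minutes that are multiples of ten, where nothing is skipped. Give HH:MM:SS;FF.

01:32:31;05

Each 10-minute DF block holds 10 × 60 × 30 − 9 × 2 = 17982 frames. 166369 ÷ 17982 → 9 full blocks, remainder 4531.
Within the partial block the first minute is 1800 frames and each further minute 1798, so 2 further minute boundaries passed. Total skipped labels = 18 × 9 + 2 × 2 = 166.
Non-drop label index = 166369 + 166 = 166535; at 30 labels/s that is 01:32:31:05, i.e. DF 01:32:31;05.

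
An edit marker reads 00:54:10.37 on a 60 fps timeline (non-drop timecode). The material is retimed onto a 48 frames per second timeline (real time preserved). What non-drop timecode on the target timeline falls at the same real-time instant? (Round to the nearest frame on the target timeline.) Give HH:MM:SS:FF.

Source frame index: (0×3600 + 54×60 + 10) × 60 + 37 = 195037.
Real time: 195037 / (60) = 195037/60 s.
Target frame: (195037/60) × (48) = 780148/5 ≈ 156029.600 → 156030.
At 48 labels/s: frame 156030 → 00:54:10:30.

00:54:10:30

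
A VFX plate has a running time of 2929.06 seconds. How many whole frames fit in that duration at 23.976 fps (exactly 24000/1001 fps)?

70227 frames

Frames = 2929.06 × 24000/1001 = 70297440/1001 ≈ 70227.2128.
Complete frames: 70227.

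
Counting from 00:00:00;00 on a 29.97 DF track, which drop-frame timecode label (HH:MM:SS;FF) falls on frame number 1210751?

Ten DF minutes hold 17982 frames, so frame 1210751 lies in block 67 (frames 1204794–1222775) with 5957 frames into that block.
The block's first minute is 1800 frames and the rest 1798 each; 5957 frames reaches minute 3, so 67 × 18 + 3 × 2 = 1212 labels have been skipped so far.
Adding those back, label number 1210751 + 1212 = 1211963 at 30 labels/s is 40398 s + 23 f = 11 h 13 min 18 s frame 23, i.e. 11:13:18;23.

11:13:18;23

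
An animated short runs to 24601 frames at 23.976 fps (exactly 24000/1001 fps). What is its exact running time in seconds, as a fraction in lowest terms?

Running time = 24601 ÷ (24000/1001) = 24601 × 1001/24000 = 24625601/24000 s.

24625601/24000 seconds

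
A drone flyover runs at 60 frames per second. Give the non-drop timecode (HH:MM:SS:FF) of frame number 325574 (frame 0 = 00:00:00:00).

01:30:26:14

325574 ÷ 60 = 5426 full seconds, remainder 14 frames.
5426 s = 1 h 30 min 26 s.
Timecode: 01:30:26:14.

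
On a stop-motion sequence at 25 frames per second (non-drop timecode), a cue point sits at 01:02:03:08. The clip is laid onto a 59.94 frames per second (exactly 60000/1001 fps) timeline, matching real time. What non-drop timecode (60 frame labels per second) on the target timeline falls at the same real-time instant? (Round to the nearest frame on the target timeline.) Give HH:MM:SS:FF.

01:01:59:36

Source frame index: (1×3600 + 2×60 + 3) × 25 + 8 = 93083.
Real time: 93083 / (25) = 93083/25 s.
Target frame: (93083/25) × (60000/1001) = 223399200/1001 ≈ 223176.024 → 223176.
At 60 labels/s: frame 223176 → 01:01:59:36.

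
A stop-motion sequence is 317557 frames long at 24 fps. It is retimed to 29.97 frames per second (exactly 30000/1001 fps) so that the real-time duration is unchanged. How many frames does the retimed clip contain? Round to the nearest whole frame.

396550 frames

Frames at target rate = 317557 × (30000/1001) / (24) = 396946250/1001 ≈ 396549.700.
Nearest whole frame: 396550.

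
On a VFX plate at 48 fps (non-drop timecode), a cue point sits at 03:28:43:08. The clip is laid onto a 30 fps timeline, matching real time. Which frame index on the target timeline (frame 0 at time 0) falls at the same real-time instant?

Source frame index: (3×3600 + 28×60 + 43) × 48 + 8 = 601112.
Real time: 601112 / (48) = 75139/6 s.
Target frame: (75139/6) × (30) = 375695.

frame 375695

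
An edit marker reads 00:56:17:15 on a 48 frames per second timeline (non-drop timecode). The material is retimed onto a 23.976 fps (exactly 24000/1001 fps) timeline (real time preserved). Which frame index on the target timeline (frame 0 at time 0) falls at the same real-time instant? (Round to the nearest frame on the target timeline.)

frame 80975

Source frame index: (0×3600 + 56×60 + 17) × 48 + 15 = 162111.
Real time: 162111 / (48) = 54037/16 s.
Target frame: (54037/16) × (24000/1001) = 81055500/1001 ≈ 80974.525 → 80975.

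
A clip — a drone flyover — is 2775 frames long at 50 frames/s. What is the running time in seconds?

Running time = 2775 / (50) = 55.5 s.

55.5 seconds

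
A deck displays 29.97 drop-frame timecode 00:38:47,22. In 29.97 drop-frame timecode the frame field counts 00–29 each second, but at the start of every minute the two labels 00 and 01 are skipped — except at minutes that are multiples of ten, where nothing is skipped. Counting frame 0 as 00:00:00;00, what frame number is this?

As if non-drop at 30 labels/s: (0 × 3600 + 38 × 60 + 47) × 30 + 22 = 69832.
Minute boundaries passed: 38; those not divisible by 10: 38 − 3 = 35; dropped labels = 2 × 35 = 70.
Actual frame index = 69832 − 70 = 69762.

69762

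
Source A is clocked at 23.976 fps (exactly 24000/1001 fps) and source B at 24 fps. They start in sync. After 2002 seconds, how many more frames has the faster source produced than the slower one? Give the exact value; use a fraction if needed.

48 frames

A emits 24000/1001 × 2002 = 48000 frames; B emits 24 × 2002 = 48048.
Difference = 48 frames; B is ahead of A.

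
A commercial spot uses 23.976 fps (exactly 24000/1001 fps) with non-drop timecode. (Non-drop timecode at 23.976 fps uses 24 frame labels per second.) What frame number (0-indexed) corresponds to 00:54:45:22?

frame 78862

Total seconds to the label: (0 × 3600 + 54 × 60 + 45) = 3285.
Frame index = 3285 × 24 + 22 = 78862.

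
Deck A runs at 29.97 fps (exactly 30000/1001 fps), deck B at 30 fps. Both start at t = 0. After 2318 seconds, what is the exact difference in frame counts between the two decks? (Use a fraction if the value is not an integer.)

A emits 30000/1001 × 2318 = 69540000/1001 frames; B emits 30 × 2318 = 69540.
Difference = 69540/1001 frames (≈ 69.4705); B is ahead of A.

69540/1001 frames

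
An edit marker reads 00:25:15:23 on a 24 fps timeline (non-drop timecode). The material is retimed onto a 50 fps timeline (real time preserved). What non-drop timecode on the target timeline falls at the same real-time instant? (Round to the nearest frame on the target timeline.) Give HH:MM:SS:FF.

Source frame index: (0×3600 + 25×60 + 15) × 24 + 23 = 36383.
Real time: 36383 / (24) = 36383/24 s.
Target frame: (36383/24) × (50) = 909575/12 ≈ 75797.917 → 75798.
At 50 labels/s: frame 75798 → 00:25:15:48.

00:25:15:48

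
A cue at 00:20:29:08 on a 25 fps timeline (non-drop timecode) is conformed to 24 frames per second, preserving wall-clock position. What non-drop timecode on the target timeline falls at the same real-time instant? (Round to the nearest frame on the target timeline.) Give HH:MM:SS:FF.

00:20:29:08

Source frame index: (0×3600 + 20×60 + 29) × 25 + 8 = 30733.
Real time: 30733 / (25) = 30733/25 s.
Target frame: (30733/25) × (24) = 737592/25 ≈ 29503.680 → 29504.
At 24 labels/s: frame 29504 → 00:20:29:08.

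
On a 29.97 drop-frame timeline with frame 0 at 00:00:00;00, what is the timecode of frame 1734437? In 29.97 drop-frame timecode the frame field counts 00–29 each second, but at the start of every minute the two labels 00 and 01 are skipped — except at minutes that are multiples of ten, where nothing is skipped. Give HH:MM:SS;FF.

16:04:32;13

Ten DF minutes hold 17982 frames, so frame 1734437 lies in block 96 (frames 1726272–1744253) with 8165 frames into that block.
The block's first minute is 1800 frames and the rest 1798 each; 8165 frames reaches minute 4, so 96 × 18 + 4 × 2 = 1736 labels have been skipped so far.
Adding those back, label number 1734437 + 1736 = 1736173 at 30 labels/s is 57872 s + 13 f = 16 h 4 min 32 s frame 13, i.e. 16:04:32;13.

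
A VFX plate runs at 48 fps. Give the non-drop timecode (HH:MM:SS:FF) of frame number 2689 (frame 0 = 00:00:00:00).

00:00:56:01

2689 ÷ 48 = 56 full seconds, remainder 1 frame.
56 s = 0 h 0 min 56 s.
Timecode: 00:00:56:01.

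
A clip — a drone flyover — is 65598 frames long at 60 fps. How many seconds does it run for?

1093.3 seconds

Running time = 65598 / (60) = 1093.3 s.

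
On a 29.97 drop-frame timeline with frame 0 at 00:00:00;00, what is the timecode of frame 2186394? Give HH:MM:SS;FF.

Each 10-minute DF block holds 10 × 60 × 30 − 9 × 2 = 17982 frames. 2186394 ÷ 17982 → 121 full blocks, remainder 10572.
Within the partial block the first minute is 1800 frames and each further minute 1798, so 5 further minute boundaries passed. Total skipped labels = 18 × 121 + 2 × 5 = 2188.
Non-drop label index = 2186394 + 2188 = 2188582; at 30 labels/s that is 20:15:52:22, i.e. DF 20:15:52;22.

20:15:52;22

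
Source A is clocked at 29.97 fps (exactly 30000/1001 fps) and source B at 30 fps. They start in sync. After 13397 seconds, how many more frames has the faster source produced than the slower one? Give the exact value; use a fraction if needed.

A emits 30000/1001 × 13397 = 401910000/1001 frames; B emits 30 × 13397 = 401910.
Difference = 401910/1001 frames (≈ 401.5085); B is ahead of A.

401910/1001 frames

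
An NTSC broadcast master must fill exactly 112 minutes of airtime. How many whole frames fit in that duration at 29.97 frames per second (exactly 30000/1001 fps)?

112 min = 6720 s.
Frames = 6720 × 30000/1001 = 28800000/143 ≈ 201398.6014.
Complete frames: 201398.

201398 frames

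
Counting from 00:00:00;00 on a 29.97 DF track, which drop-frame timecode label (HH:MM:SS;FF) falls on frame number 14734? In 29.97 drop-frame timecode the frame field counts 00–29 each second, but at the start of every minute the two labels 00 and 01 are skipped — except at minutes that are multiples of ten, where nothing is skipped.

Each 10-minute DF block holds 10 × 60 × 30 − 9 × 2 = 17982 frames. 14734 ÷ 17982 → 0 full blocks, remainder 14734.
Within the partial block the first minute is 1800 frames and each further minute 1798, so 8 further minute boundaries passed. Total skipped labels = 18 × 0 + 2 × 8 = 16.
Non-drop label index = 14734 + 16 = 14750; at 30 labels/s that is 00:08:11:20, i.e. DF 00:08:11;20.

00:08:11;20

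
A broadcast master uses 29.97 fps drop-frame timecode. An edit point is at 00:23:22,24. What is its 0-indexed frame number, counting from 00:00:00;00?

42042

Complete 10-minute blocks: 2, each 17982 frames → 35964.
Remaining 3 whole minutes in the current block: 1800 + 2 × 1798 = 5396 frames.
Within the current minute: 22 × 30 + 24 − 2 = 682 (labels ;00/;01 skipped at this minute). Total = 35964 + 5396 + 682 = 42042.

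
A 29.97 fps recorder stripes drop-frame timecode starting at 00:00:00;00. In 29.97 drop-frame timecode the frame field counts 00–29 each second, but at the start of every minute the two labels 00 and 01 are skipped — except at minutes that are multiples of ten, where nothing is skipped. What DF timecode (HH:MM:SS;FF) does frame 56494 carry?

Each 10-minute DF block holds 10 × 60 × 30 − 9 × 2 = 17982 frames. 56494 ÷ 17982 → 3 full blocks, remainder 2548.
Within the partial block the first minute is 1800 frames and each further minute 1798, so 1 further minute boundary passed. Total skipped labels = 18 × 3 + 2 × 1 = 56.
Non-drop label index = 56494 + 56 = 56550; at 30 labels/s that is 00:31:25:00, i.e. DF 00:31:25;00.

00:31:25;00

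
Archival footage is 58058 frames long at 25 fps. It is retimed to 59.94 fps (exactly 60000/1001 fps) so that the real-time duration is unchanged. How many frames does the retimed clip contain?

Target frames = source frames × (target rate / source rate) = 58058 × (60000/1001)/(25) = 58058 × 2400/1001 = 139200.

139200 frames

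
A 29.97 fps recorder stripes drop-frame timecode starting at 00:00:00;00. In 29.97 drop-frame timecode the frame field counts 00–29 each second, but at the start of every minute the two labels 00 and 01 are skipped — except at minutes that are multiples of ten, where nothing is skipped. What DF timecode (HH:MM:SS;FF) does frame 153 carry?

Each 10-minute DF block holds 10 × 60 × 30 − 9 × 2 = 17982 frames. 153 ÷ 17982 → 0 full blocks, remainder 153.
Within the partial block the first minute is 1800 frames and each further minute 1798, so 0 further minute boundaries passed. Total skipped labels = 18 × 0 + 2 × 0 = 0.
Non-drop label index = 153 + 0 = 153; at 30 labels/s that is 00:00:05:03, i.e. DF 00:00:05;03.

00:00:05;03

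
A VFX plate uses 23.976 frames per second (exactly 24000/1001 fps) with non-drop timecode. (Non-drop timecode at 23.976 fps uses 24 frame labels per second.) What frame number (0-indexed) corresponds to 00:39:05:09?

frame 56289

Total seconds to the label: (0 × 3600 + 39 × 60 + 5) = 2345.
Frame index = 2345 × 24 + 9 = 56289.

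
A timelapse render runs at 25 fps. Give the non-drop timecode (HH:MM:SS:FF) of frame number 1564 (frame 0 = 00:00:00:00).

00:01:02:14

1564 ÷ 25 = 62 full seconds, remainder 14 frames.
62 s = 0 h 1 min 2 s.
Timecode: 00:01:02:14.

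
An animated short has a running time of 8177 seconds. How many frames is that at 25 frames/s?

Frames = 8177 × 25 = 204425.

204425 frames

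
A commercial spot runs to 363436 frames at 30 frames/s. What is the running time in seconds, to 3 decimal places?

12114.533 seconds

Running time = 363436 × 1/30 = 181718/15 s ≈ 12114.533 s.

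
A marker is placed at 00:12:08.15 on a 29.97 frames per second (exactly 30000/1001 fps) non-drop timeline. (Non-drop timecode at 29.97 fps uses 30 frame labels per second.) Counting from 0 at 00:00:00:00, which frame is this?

frame 21855

Total seconds to the label: (0 × 3600 + 12 × 60 + 8) = 728.
Frame index = 728 × 30 + 15 = 21855.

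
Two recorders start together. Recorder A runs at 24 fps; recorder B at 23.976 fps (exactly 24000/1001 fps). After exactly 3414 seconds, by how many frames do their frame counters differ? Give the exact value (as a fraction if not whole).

81936/1001 frames

A emits 24 × 3414 = 81936 frames; B emits 24000/1001 × 3414 = 81936000/1001.
Difference = 81936/1001 frames (≈ 81.8541); B is behind A.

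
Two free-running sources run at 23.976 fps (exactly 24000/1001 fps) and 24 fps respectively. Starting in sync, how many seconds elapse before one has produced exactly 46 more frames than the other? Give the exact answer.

The gap grows by |24 − 24000/1001| = 24/1001 frames per second.
Time for a 46-frame gap: 46 ÷ (24/1001) = 23023/12 s.

23023/12 seconds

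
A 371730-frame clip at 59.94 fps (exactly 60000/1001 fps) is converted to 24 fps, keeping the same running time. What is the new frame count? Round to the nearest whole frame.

Frames at target rate = 371730 × (24) / (60000/1001) = 37210173/250 ≈ 148840.692.
Nearest whole frame: 148841.

148841 frames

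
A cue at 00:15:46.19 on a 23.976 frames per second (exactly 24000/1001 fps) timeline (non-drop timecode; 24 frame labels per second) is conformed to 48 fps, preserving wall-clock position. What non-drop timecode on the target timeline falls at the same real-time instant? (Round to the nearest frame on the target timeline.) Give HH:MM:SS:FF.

Source frame index: (0×3600 + 15×60 + 46) × 24 + 19 = 22723.
Real time: 22723 / (24000/1001) = 22745723/24000 s.
Target frame: (22745723/24000) × (48) = 22745723/500 ≈ 45491.446 → 45491.
At 48 labels/s: frame 45491 → 00:15:47:35.

00:15:47:35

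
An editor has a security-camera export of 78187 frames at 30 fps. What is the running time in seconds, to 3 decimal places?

Running time = 78187 × 1/30 = 78187/30 s ≈ 2606.233 s.

2606.233 seconds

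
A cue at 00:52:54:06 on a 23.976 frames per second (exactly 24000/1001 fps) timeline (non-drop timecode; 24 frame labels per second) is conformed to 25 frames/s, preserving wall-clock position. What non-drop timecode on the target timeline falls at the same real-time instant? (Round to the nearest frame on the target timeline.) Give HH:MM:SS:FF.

00:52:57:11

Source frame index: (0×3600 + 52×60 + 54) × 24 + 6 = 76182.
Real time: 76182 / (24000/1001) = 12709697/4000 s.
Target frame: (12709697/4000) × (25) = 12709697/160 ≈ 79435.606 → 79436.
At 25 labels/s: frame 79436 → 00:52:57:11.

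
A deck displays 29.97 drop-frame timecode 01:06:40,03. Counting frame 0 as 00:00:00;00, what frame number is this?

119883

Complete 10-minute blocks: 6, each 17982 frames → 107892.
Remaining 6 whole minutes in the current block: 1800 + 5 × 1798 = 10790 frames.
Within the current minute: 40 × 30 + 3 − 2 = 1201 (labels ;00/;01 skipped at this minute). Total = 107892 + 10790 + 1201 = 119883.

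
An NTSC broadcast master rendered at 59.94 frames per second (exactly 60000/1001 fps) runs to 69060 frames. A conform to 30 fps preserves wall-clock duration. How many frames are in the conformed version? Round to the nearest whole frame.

34565 frames

Frames at target rate = 69060 × (30) / (60000/1001) = 3456453/100 ≈ 34564.530.
Nearest whole frame: 34565.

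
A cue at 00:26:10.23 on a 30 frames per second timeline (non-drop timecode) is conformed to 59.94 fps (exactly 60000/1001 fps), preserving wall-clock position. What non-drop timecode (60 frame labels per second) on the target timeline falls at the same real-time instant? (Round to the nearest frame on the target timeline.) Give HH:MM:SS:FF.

00:26:09:12

Source frame index: (0×3600 + 26×60 + 10) × 30 + 23 = 47123.
Real time: 47123 / (30) = 47123/30 s.
Target frame: (47123/30) × (60000/1001) = 94246000/1001 ≈ 94151.848 → 94152.
At 60 labels/s: frame 94152 → 00:26:09:12.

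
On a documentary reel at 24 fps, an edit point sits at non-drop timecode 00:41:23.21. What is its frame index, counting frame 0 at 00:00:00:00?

Total seconds to the label: (0 × 3600 + 41 × 60 + 23) = 2483.
Frame index = 2483 × 24 + 21 = 59613.

59613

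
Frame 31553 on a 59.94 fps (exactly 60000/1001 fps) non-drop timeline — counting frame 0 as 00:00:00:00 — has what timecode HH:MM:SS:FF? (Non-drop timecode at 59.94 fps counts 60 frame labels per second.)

31553 ÷ 60 = 525 full seconds, remainder 53 frames.
525 s = 0 h 8 min 45 s.
Timecode: 00:08:45:53.

00:08:45:53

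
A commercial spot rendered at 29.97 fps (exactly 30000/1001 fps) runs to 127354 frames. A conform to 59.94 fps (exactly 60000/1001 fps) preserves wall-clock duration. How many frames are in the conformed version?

254708 frames

Target frames = source frames × (target rate / source rate) = 127354 × (60000/1001)/(30000/1001) = 127354 × 2 = 254708.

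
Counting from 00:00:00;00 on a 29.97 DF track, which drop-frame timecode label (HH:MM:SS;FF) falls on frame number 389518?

03:36:36;28

Each 10-minute DF block holds 10 × 60 × 30 − 9 × 2 = 17982 frames. 389518 ÷ 17982 → 21 full blocks, remainder 11896.
Within the partial block the first minute is 1800 frames and each further minute 1798, so 6 further minute boundaries passed. Total skipped labels = 18 × 21 + 2 × 6 = 390.
Non-drop label index = 389518 + 390 = 389908; at 30 labels/s that is 03:36:36:28, i.e. DF 03:36:36;28.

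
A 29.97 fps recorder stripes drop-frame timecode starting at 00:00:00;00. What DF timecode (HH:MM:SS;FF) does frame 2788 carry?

Ten DF minutes hold 17982 frames, so frame 2788 lies in block 0 (frames 0–17981) with 2788 frames into that block.
The block's first minute is 1800 frames and the rest 1798 each; 2788 frames reaches minute 1, so 0 × 18 + 1 × 2 = 2 labels have been skipped so far.
Adding those back, label number 2788 + 2 = 2790 at 30 labels/s is 93 s + 0 f = 0 h 1 min 33 s frame 0, i.e. 00:01:33;00.

00:01:33;00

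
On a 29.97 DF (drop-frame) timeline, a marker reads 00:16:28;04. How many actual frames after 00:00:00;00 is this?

29614

Complete 10-minute blocks: 1, each 17982 frames → 17982.
Remaining 6 whole minutes in the current block: 1800 + 5 × 1798 = 10790 frames.
Within the current minute: 28 × 30 + 4 − 2 = 842 (labels ;00/;01 skipped at this minute). Total = 17982 + 10790 + 842 = 29614.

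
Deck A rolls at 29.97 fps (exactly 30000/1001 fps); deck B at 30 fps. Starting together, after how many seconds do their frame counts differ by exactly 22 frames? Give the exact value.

11011/15 seconds

The gap grows by |30 − 30000/1001| = 30/1001 frames per second.
Time for a 22-frame gap: 22 ÷ (30/1001) = 11011/15 s.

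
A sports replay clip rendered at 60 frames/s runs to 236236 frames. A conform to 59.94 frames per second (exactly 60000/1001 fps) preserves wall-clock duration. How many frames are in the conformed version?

236000 frames

Target frames = source frames × (target rate / source rate) = 236236 × (60000/1001)/(60) = 236236 × 1000/1001 = 236000.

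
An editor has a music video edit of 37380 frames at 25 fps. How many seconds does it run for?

Running time = 37380 / (25) = 1495.2 s.

1495.2 seconds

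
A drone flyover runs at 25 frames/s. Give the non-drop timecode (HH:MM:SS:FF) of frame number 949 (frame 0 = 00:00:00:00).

949 ÷ 25 = 37 full seconds, remainder 24 frames.
37 s = 0 h 0 min 37 s.
Timecode: 00:00:37:24.

00:00:37:24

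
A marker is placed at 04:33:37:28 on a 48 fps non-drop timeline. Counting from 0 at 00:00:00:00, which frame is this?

Total seconds to the label: (4 × 3600 + 33 × 60 + 37) = 16417.
Frame index = 16417 × 48 + 28 = 788044.

788044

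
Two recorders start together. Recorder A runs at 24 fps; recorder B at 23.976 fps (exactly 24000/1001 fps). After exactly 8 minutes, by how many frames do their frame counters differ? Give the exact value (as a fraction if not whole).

11520/1001 frames

8 min = 480 s.
A emits 24 × 480 = 11520 frames; B emits 24000/1001 × 480 = 11520000/1001.
Difference = 11520/1001 frames (≈ 11.5085); B is behind A.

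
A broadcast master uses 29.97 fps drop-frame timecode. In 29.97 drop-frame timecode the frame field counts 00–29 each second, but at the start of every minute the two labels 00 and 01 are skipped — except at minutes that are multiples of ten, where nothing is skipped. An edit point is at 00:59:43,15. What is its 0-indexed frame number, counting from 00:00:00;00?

107397

Complete 10-minute blocks: 5, each 17982 frames → 89910.
Remaining 9 whole minutes in the current block: 1800 + 8 × 1798 = 16184 frames.
Within the current minute: 43 × 30 + 15 − 2 = 1303 (labels ;00/;01 skipped at this minute). Total = 89910 + 16184 + 1303 = 107397.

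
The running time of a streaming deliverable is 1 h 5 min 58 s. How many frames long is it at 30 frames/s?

1 h 5 min 58 s = 3958 s.
Frames = 3958 × 30 = 118740.

118740 frames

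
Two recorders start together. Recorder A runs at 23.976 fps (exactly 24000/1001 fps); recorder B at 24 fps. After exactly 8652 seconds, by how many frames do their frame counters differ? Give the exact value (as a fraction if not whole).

A emits 24000/1001 × 8652 = 29664000/143 frames; B emits 24 × 8652 = 207648.
Difference = 29664/143 frames (≈ 207.4406); B is ahead of A.

29664/143 frames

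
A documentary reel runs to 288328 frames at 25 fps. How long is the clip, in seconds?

Running time = 288328 / (25) = 11533.12 s.

11533.12 seconds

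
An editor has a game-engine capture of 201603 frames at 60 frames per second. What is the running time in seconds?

Running time = 201603 / (60) = 3360.05 s.

3360.05 seconds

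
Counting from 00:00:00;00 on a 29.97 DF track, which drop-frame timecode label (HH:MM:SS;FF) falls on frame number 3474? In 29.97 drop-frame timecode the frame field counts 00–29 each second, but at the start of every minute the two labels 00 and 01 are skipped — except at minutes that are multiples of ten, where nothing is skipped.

Ten DF minutes hold 17982 frames, so frame 3474 lies in block 0 (frames 0–17981) with 3474 frames into that block.
The block's first minute is 1800 frames and the rest 1798 each; 3474 frames reaches minute 1, so 0 × 18 + 1 × 2 = 2 labels have been skipped so far.
Adding those back, label number 3474 + 2 = 3476 at 30 labels/s is 115 s + 26 f = 0 h 1 min 55 s frame 26, i.e. 00:01:55;26.

00:01:55;26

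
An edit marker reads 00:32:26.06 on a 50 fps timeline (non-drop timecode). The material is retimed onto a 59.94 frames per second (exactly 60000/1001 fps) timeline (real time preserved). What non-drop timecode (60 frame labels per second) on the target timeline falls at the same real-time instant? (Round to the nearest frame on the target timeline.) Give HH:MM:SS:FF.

Source frame index: (0×3600 + 32×60 + 26) × 50 + 6 = 97306.
Real time: 97306 / (50) = 48653/25 s.
Target frame: (48653/25) × (60000/1001) = 10615200/91 ≈ 116650.549 → 116651.
At 60 labels/s: frame 116651 → 00:32:24:11.

00:32:24:11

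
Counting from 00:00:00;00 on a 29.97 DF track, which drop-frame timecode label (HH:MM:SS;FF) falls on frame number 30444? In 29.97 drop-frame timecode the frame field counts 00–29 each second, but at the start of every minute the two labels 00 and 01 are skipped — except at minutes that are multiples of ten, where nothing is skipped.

Ten DF minutes hold 17982 frames, so frame 30444 lies in block 1 (frames 17982–35963) with 12462 frames into that block.
The block's first minute is 1800 frames and the rest 1798 each; 12462 frames reaches minute 6, so 1 × 18 + 6 × 2 = 30 labels have been skipped so far.
Adding those back, label number 30444 + 30 = 30474 at 30 labels/s is 1015 s + 24 f = 0 h 16 min 55 s frame 24, i.e. 00:16:55;24.

00:16:55;24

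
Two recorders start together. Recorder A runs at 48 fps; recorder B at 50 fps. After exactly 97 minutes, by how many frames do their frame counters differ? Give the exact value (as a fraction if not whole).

11640 frames

97 min = 5820 s.
A emits 48 × 5820 = 279360 frames; B emits 50 × 5820 = 291000.
Difference = 11640 frames; B is ahead of A.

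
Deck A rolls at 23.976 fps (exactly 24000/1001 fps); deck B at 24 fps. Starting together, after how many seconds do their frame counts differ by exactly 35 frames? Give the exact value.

The gap grows by |24 − 24000/1001| = 24/1001 frames per second.
Time for a 35-frame gap: 35 ÷ (24/1001) = 35035/24 s.

35035/24 seconds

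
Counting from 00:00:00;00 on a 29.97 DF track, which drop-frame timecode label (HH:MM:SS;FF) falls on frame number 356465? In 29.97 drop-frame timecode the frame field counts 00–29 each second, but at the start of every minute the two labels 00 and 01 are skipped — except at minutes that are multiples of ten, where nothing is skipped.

03:18:14;03

Each 10-minute DF block holds 10 × 60 × 30 − 9 × 2 = 17982 frames. 356465 ÷ 17982 → 19 full blocks, remainder 14807.
Within the partial block the first minute is 1800 frames and each further minute 1798, so 8 further minute boundaries passed. Total skipped labels = 18 × 19 + 2 × 8 = 358.
Non-drop label index = 356465 + 358 = 356823; at 30 labels/s that is 03:18:14:03, i.e. DF 03:18:14;03.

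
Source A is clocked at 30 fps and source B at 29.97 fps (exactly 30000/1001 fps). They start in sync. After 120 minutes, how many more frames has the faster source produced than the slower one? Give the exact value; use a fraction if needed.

216000/1001 frames

120 min = 7200 s.
A emits 30 × 7200 = 216000 frames; B emits 30000/1001 × 7200 = 216000000/1001.
Difference = 216000/1001 frames (≈ 215.7842); B is behind A.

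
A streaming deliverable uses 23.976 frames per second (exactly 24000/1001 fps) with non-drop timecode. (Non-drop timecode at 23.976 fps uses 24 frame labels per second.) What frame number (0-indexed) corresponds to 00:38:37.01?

55609

Total seconds to the label: (0 × 3600 + 38 × 60 + 37) = 2317.
Frame index = 2317 × 24 + 1 = 55609.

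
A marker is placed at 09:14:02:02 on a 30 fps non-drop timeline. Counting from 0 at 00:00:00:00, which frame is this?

997262

Total seconds to the label: (9 × 3600 + 14 × 60 + 2) = 33242.
Frame index = 33242 × 30 + 2 = 997262.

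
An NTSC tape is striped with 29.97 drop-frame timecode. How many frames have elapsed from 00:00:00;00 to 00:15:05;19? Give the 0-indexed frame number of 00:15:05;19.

Complete 10-minute blocks: 1, each 17982 frames → 17982.
Remaining 5 whole minutes in the current block: 1800 + 4 × 1798 = 8992 frames.
Within the current minute: 5 × 30 + 19 − 2 = 167 (labels ;00/;01 skipped at this minute). Total = 17982 + 8992 + 167 = 27141.

27141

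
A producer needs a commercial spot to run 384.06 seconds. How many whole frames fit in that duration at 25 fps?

Frames = 384.06 × 25 = 19203/2 ≈ 9601.5000.
Complete frames: 9601.

9601 frames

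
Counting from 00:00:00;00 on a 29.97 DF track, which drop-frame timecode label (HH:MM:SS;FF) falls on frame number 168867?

01:33:54;15

Ten DF minutes hold 17982 frames, so frame 168867 lies in block 9 (frames 161838–179819) with 7029 frames into that block.
The block's first minute is 1800 frames and the rest 1798 each; 7029 frames reaches minute 3, so 9 × 18 + 3 × 2 = 168 labels have been skipped so far.
Adding those back, label number 168867 + 168 = 169035 at 30 labels/s is 5634 s + 15 f = 1 h 33 min 54 s frame 15, i.e. 01:33:54;15.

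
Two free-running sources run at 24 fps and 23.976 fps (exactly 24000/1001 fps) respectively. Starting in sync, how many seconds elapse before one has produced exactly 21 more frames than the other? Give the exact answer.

875.875 seconds

The gap grows by |24000/1001 − 24| = 24/1001 frames per second.
Time for a 21-frame gap: 21 ÷ (24/1001) = 875.875 s.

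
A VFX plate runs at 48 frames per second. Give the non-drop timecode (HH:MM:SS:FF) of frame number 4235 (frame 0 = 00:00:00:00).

4235 ÷ 48 = 88 full seconds, remainder 11 frames.
88 s = 0 h 1 min 28 s.
Timecode: 00:01:28:11.

00:01:28:11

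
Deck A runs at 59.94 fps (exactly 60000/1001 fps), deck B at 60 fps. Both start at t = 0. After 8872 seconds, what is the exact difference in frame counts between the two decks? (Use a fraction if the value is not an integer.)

532320/1001 frames

A emits 60000/1001 × 8872 = 532320000/1001 frames; B emits 60 × 8872 = 532320.
Difference = 532320/1001 frames (≈ 531.7882); B is ahead of A.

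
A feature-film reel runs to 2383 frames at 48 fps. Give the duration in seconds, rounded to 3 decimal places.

Running time = 2383 × 1/48 = 2383/48 s ≈ 49.646 s.

49.646 seconds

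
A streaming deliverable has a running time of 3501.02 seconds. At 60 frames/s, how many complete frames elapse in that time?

210061 frames

Frames = 3501.02 × 60 = 1050306/5 ≈ 210061.2000.
Complete frames: 210061.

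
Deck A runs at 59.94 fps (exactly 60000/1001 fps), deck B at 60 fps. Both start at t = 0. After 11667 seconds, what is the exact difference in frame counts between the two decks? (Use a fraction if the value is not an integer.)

700020/1001 frames

A emits 60000/1001 × 11667 = 700020000/1001 frames; B emits 60 × 11667 = 700020.
Difference = 700020/1001 frames (≈ 699.3207); B is ahead of A.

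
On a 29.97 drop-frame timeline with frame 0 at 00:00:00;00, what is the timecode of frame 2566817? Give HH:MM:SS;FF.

23:47:26;07

Ten DF minutes hold 17982 frames, so frame 2566817 lies in block 142 (frames 2553444–2571425) with 13373 frames into that block.
The block's first minute is 1800 frames and the rest 1798 each; 13373 frames reaches minute 7, so 142 × 18 + 7 × 2 = 2570 labels have been skipped so far.
Adding those back, label number 2566817 + 2570 = 2569387 at 30 labels/s is 85646 s + 7 f = 23 h 47 min 26 s frame 7, i.e. 23:47:26;07.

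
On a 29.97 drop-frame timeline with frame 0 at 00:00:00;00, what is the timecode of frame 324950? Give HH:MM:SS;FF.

Each 10-minute DF block holds 10 × 60 × 30 − 9 × 2 = 17982 frames. 324950 ÷ 17982 → 18 full blocks, remainder 1274.
Within the partial block the first minute is 1800 frames and each further minute 1798, so 0 further minute boundaries passed. Total skipped labels = 18 × 18 + 2 × 0 = 324.
Non-drop label index = 324950 + 324 = 325274; at 30 labels/s that is 03:00:42:14, i.e. DF 03:00:42;14.

03:00:42;14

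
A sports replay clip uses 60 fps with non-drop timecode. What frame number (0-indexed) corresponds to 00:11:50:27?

frame 42627

Total seconds to the label: (0 × 3600 + 11 × 60 + 50) = 710.
Frame index = 710 × 60 + 27 = 42627.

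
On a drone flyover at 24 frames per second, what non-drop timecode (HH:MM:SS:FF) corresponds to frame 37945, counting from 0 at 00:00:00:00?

37945 ÷ 24 = 1581 full seconds, remainder 1 frame.
1581 s = 0 h 26 min 21 s.
Timecode: 00:26:21:01.

00:26:21:01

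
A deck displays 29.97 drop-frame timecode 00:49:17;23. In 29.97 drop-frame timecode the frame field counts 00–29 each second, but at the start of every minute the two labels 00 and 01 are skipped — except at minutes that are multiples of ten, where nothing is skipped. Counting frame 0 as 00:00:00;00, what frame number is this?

Complete 10-minute blocks: 4, each 17982 frames → 71928.
Remaining 9 whole minutes in the current block: 1800 + 8 × 1798 = 16184 frames.
Within the current minute: 17 × 30 + 23 − 2 = 531 (labels ;00/;01 skipped at this minute). Total = 71928 + 16184 + 531 = 88643.

88643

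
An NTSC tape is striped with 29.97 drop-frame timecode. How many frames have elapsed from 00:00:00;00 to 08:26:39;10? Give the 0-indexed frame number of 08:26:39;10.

As if non-drop at 30 labels/s: (8 × 3600 + 26 × 60 + 39) × 30 + 10 = 911980.
Minute boundaries passed: 506; those not divisible by 10: 506 − 50 = 456; dropped labels = 2 × 456 = 912.
Actual frame index = 911980 − 912 = 911068.

911068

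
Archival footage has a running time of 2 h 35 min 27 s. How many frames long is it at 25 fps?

2 h 35 min 27 s = 9327 s.
Frames = 9327 × 25 = 233175.

233175 frames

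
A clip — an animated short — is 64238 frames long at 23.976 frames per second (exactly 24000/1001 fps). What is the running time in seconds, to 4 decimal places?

2679.2599 seconds

Running time = 64238 × 1001/24000 = 32151119/12000 s ≈ 2679.2599 s.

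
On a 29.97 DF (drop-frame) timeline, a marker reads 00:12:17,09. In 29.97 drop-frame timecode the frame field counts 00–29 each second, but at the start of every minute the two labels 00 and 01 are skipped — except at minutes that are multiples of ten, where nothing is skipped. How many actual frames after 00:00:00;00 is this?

Complete 10-minute blocks: 1, each 17982 frames → 17982.
Remaining 2 whole minutes in the current block: 1800 + 1 × 1798 = 3598 frames.
Within the current minute: 17 × 30 + 9 − 2 = 517 (labels ;00/;01 skipped at this minute). Total = 17982 + 3598 + 517 = 22097.

22097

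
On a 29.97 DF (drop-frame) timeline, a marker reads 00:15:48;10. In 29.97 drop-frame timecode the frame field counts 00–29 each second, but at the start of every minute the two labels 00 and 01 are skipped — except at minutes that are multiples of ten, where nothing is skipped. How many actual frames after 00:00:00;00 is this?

Complete 10-minute blocks: 1, each 17982 frames → 17982.
Remaining 5 whole minutes in the current block: 1800 + 4 × 1798 = 8992 frames.
Within the current minute: 48 × 30 + 10 − 2 = 1448 (labels ;00/;01 skipped at this minute). Total = 17982 + 8992 + 1448 = 28422.

28422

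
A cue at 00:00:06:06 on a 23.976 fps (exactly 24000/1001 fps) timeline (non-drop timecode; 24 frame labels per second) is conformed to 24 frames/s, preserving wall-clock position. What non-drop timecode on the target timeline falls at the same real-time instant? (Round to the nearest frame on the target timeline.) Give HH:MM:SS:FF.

00:00:06:06

Source frame index: (0×3600 + 0×60 + 6) × 24 + 6 = 150.
Real time: 150 / (24000/1001) = 1001/160 s.
Target frame: (1001/160) × (24) = 3003/20 ≈ 150.150 → 150.
At 24 labels/s: frame 150 → 00:00:06:06.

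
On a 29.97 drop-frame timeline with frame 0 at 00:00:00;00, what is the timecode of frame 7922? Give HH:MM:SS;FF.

Ten DF minutes hold 17982 frames, so frame 7922 lies in block 0 (frames 0–17981) with 7922 frames into that block.
The block's first minute is 1800 frames and the rest 1798 each; 7922 frames reaches minute 4, so 0 × 18 + 4 × 2 = 8 labels have been skipped so far.
Adding those back, label number 7922 + 8 = 7930 at 30 labels/s is 264 s + 10 f = 0 h 4 min 24 s frame 10, i.e. 00:04:24;10.

00:04:24;10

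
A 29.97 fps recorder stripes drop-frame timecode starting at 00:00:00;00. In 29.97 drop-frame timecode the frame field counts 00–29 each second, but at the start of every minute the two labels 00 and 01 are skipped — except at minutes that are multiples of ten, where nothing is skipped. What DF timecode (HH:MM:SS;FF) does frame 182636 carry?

Each 10-minute DF block holds 10 × 60 × 30 − 9 × 2 = 17982 frames. 182636 ÷ 17982 → 10 full blocks, remainder 2816.
Within the partial block the first minute is 1800 frames and each further minute 1798, so 1 further minute boundary passed. Total skipped labels = 18 × 10 + 2 × 1 = 182.
Non-drop label index = 182636 + 182 = 182818; at 30 labels/s that is 01:41:33:28, i.e. DF 01:41:33;28.

01:41:33;28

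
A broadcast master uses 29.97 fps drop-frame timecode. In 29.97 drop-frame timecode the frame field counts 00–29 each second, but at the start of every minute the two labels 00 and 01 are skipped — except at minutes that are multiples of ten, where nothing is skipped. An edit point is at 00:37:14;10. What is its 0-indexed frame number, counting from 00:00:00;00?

66962

As if non-drop at 30 labels/s: (0 × 3600 + 37 × 60 + 14) × 30 + 10 = 67030.
Minute boundaries passed: 37; those not divisible by 10: 37 − 3 = 34; dropped labels = 2 × 34 = 68.
Actual frame index = 67030 − 68 = 66962.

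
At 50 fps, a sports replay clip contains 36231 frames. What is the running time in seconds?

Running time = 36231 / (50) = 724.62 s.

724.62 seconds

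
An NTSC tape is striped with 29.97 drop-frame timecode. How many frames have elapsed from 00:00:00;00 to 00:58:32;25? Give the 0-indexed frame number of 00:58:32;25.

As if non-drop at 30 labels/s: (0 × 3600 + 58 × 60 + 32) × 30 + 25 = 105385.
Minute boundaries passed: 58; those not divisible by 10: 58 − 5 = 53; dropped labels = 2 × 53 = 106.
Actual frame index = 105385 − 106 = 105279.

105279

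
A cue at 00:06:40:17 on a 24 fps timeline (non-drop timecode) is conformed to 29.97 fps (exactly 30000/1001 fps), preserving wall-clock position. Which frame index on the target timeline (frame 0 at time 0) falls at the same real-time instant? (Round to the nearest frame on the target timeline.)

frame 12009

Source frame index: (0×3600 + 6×60 + 40) × 24 + 17 = 9617.
Real time: 9617 / (24) = 9617/24 s.
Target frame: (9617/24) × (30000/1001) = 12021250/1001 ≈ 12009.241 → 12009.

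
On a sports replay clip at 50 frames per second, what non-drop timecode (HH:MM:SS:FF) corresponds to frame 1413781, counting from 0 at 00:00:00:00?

07:51:15:31

1413781 ÷ 50 = 28275 full seconds, remainder 31 frames.
28275 s = 7 h 51 min 15 s.
Timecode: 07:51:15:31.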